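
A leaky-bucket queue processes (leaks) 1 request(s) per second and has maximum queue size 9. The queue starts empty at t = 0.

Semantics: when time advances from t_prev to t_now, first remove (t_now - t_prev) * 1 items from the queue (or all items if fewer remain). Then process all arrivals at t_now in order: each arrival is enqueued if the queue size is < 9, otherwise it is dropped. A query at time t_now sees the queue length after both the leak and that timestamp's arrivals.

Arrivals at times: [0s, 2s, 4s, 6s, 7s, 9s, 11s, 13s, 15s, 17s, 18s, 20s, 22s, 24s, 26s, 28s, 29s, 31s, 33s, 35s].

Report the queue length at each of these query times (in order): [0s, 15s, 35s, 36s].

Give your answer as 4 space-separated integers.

Answer: 1 1 1 0

Derivation:
Queue lengths at query times:
  query t=0s: backlog = 1
  query t=15s: backlog = 1
  query t=35s: backlog = 1
  query t=36s: backlog = 0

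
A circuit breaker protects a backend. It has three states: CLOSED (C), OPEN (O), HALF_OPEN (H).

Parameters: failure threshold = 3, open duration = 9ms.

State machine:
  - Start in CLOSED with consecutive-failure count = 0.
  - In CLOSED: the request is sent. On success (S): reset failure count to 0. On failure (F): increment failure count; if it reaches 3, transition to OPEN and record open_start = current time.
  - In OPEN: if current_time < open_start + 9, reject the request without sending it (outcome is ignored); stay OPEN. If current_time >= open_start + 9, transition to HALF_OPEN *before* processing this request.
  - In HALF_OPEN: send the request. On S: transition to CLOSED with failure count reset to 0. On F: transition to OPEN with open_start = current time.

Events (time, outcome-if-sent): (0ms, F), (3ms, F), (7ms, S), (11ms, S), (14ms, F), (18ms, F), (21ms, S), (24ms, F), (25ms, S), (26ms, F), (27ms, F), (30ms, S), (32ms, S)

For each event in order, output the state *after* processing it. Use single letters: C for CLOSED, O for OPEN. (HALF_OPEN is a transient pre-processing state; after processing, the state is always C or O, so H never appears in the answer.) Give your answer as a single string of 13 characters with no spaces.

State after each event:
  event#1 t=0ms outcome=F: state=CLOSED
  event#2 t=3ms outcome=F: state=CLOSED
  event#3 t=7ms outcome=S: state=CLOSED
  event#4 t=11ms outcome=S: state=CLOSED
  event#5 t=14ms outcome=F: state=CLOSED
  event#6 t=18ms outcome=F: state=CLOSED
  event#7 t=21ms outcome=S: state=CLOSED
  event#8 t=24ms outcome=F: state=CLOSED
  event#9 t=25ms outcome=S: state=CLOSED
  event#10 t=26ms outcome=F: state=CLOSED
  event#11 t=27ms outcome=F: state=CLOSED
  event#12 t=30ms outcome=S: state=CLOSED
  event#13 t=32ms outcome=S: state=CLOSED

Answer: CCCCCCCCCCCCC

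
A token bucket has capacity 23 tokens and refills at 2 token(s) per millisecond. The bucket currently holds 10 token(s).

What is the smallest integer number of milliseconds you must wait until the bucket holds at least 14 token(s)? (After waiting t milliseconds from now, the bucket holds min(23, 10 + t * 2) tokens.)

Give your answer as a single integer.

Answer: 2

Derivation:
Need 10 + t * 2 >= 14, so t >= 4/2.
Smallest integer t = ceil(4/2) = 2.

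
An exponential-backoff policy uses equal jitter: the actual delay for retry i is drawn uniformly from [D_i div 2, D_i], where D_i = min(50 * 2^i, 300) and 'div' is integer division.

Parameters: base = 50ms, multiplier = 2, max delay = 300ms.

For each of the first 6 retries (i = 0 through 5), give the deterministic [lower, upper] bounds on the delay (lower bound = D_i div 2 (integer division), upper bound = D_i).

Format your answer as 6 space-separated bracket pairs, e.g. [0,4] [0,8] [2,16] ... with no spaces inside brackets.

Answer: [25,50] [50,100] [100,200] [150,300] [150,300] [150,300]

Derivation:
Computing bounds per retry:
  i=0: D_i=min(50*2^0,300)=50, bounds=[25,50]
  i=1: D_i=min(50*2^1,300)=100, bounds=[50,100]
  i=2: D_i=min(50*2^2,300)=200, bounds=[100,200]
  i=3: D_i=min(50*2^3,300)=300, bounds=[150,300]
  i=4: D_i=min(50*2^4,300)=300, bounds=[150,300]
  i=5: D_i=min(50*2^5,300)=300, bounds=[150,300]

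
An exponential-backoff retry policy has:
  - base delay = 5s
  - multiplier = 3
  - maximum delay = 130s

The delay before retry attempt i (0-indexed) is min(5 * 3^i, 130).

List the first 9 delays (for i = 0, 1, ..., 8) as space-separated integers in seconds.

Answer: 5 15 45 130 130 130 130 130 130

Derivation:
Computing each delay:
  i=0: min(5*3^0, 130) = 5
  i=1: min(5*3^1, 130) = 15
  i=2: min(5*3^2, 130) = 45
  i=3: min(5*3^3, 130) = 130
  i=4: min(5*3^4, 130) = 130
  i=5: min(5*3^5, 130) = 130
  i=6: min(5*3^6, 130) = 130
  i=7: min(5*3^7, 130) = 130
  i=8: min(5*3^8, 130) = 130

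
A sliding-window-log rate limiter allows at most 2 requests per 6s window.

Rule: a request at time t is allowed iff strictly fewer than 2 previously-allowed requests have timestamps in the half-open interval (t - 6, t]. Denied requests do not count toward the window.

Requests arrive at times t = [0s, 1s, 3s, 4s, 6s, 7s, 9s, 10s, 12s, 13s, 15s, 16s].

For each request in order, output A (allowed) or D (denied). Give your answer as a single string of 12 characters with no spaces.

Tracking allowed requests in the window:
  req#1 t=0s: ALLOW
  req#2 t=1s: ALLOW
  req#3 t=3s: DENY
  req#4 t=4s: DENY
  req#5 t=6s: ALLOW
  req#6 t=7s: ALLOW
  req#7 t=9s: DENY
  req#8 t=10s: DENY
  req#9 t=12s: ALLOW
  req#10 t=13s: ALLOW
  req#11 t=15s: DENY
  req#12 t=16s: DENY

Answer: AADDAADDAADD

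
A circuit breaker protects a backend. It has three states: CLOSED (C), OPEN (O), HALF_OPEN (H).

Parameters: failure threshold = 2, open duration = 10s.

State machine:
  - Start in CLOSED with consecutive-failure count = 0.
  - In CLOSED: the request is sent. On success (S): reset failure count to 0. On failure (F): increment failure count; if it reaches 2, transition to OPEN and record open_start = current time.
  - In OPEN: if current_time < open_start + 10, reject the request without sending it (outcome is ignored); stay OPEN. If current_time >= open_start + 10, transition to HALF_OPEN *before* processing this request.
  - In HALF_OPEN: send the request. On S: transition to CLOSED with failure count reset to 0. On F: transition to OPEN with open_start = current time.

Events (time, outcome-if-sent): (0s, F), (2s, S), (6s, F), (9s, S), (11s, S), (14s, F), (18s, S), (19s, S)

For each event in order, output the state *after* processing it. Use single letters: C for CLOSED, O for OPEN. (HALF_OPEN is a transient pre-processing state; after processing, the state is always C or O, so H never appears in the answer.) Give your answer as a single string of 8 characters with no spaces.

Answer: CCCCCCCC

Derivation:
State after each event:
  event#1 t=0s outcome=F: state=CLOSED
  event#2 t=2s outcome=S: state=CLOSED
  event#3 t=6s outcome=F: state=CLOSED
  event#4 t=9s outcome=S: state=CLOSED
  event#5 t=11s outcome=S: state=CLOSED
  event#6 t=14s outcome=F: state=CLOSED
  event#7 t=18s outcome=S: state=CLOSED
  event#8 t=19s outcome=S: state=CLOSED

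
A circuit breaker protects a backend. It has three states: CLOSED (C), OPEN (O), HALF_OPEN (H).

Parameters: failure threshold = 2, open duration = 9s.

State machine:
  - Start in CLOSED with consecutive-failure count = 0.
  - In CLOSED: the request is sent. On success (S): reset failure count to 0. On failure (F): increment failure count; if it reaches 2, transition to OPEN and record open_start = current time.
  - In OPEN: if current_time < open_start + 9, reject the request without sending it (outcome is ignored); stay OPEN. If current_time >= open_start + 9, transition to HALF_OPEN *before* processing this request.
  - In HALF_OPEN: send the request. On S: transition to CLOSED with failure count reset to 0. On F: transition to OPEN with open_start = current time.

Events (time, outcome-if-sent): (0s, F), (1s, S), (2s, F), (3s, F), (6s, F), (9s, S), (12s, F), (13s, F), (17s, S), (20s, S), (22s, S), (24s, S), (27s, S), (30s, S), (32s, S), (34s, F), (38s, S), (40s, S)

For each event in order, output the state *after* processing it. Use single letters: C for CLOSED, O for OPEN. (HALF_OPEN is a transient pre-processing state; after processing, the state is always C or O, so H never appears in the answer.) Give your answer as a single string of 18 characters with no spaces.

Answer: CCCOOOOOOOCCCCCCCC

Derivation:
State after each event:
  event#1 t=0s outcome=F: state=CLOSED
  event#2 t=1s outcome=S: state=CLOSED
  event#3 t=2s outcome=F: state=CLOSED
  event#4 t=3s outcome=F: state=OPEN
  event#5 t=6s outcome=F: state=OPEN
  event#6 t=9s outcome=S: state=OPEN
  event#7 t=12s outcome=F: state=OPEN
  event#8 t=13s outcome=F: state=OPEN
  event#9 t=17s outcome=S: state=OPEN
  event#10 t=20s outcome=S: state=OPEN
  event#11 t=22s outcome=S: state=CLOSED
  event#12 t=24s outcome=S: state=CLOSED
  event#13 t=27s outcome=S: state=CLOSED
  event#14 t=30s outcome=S: state=CLOSED
  event#15 t=32s outcome=S: state=CLOSED
  event#16 t=34s outcome=F: state=CLOSED
  event#17 t=38s outcome=S: state=CLOSED
  event#18 t=40s outcome=S: state=CLOSED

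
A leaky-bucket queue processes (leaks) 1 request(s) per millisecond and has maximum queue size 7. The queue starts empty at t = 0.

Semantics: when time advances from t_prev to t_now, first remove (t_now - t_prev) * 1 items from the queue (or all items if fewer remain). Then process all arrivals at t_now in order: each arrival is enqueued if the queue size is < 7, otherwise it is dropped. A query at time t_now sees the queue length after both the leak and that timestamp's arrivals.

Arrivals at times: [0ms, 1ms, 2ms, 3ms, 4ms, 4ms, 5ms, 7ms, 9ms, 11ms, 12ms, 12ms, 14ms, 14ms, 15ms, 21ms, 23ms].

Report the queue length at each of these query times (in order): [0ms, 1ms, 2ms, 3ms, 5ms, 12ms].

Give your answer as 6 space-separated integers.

Answer: 1 1 1 1 2 2

Derivation:
Queue lengths at query times:
  query t=0ms: backlog = 1
  query t=1ms: backlog = 1
  query t=2ms: backlog = 1
  query t=3ms: backlog = 1
  query t=5ms: backlog = 2
  query t=12ms: backlog = 2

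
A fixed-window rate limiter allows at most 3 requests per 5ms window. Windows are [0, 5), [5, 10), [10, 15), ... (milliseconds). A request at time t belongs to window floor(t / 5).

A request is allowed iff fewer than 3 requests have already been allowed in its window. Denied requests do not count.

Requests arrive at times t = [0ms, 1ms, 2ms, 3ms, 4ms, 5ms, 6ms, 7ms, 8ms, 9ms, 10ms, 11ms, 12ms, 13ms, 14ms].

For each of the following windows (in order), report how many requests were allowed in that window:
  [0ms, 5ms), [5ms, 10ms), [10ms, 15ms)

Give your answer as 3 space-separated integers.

Processing requests:
  req#1 t=0ms (window 0): ALLOW
  req#2 t=1ms (window 0): ALLOW
  req#3 t=2ms (window 0): ALLOW
  req#4 t=3ms (window 0): DENY
  req#5 t=4ms (window 0): DENY
  req#6 t=5ms (window 1): ALLOW
  req#7 t=6ms (window 1): ALLOW
  req#8 t=7ms (window 1): ALLOW
  req#9 t=8ms (window 1): DENY
  req#10 t=9ms (window 1): DENY
  req#11 t=10ms (window 2): ALLOW
  req#12 t=11ms (window 2): ALLOW
  req#13 t=12ms (window 2): ALLOW
  req#14 t=13ms (window 2): DENY
  req#15 t=14ms (window 2): DENY

Allowed counts by window: 3 3 3

Answer: 3 3 3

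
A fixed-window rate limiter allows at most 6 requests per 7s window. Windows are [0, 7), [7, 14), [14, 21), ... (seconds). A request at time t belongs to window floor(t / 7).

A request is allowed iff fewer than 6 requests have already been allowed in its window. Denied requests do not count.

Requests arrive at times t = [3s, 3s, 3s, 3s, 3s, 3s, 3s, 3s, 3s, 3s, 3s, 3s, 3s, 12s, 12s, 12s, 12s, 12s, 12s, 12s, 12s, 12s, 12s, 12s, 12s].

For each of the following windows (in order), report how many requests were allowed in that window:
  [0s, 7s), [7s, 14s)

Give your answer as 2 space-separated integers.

Processing requests:
  req#1 t=3s (window 0): ALLOW
  req#2 t=3s (window 0): ALLOW
  req#3 t=3s (window 0): ALLOW
  req#4 t=3s (window 0): ALLOW
  req#5 t=3s (window 0): ALLOW
  req#6 t=3s (window 0): ALLOW
  req#7 t=3s (window 0): DENY
  req#8 t=3s (window 0): DENY
  req#9 t=3s (window 0): DENY
  req#10 t=3s (window 0): DENY
  req#11 t=3s (window 0): DENY
  req#12 t=3s (window 0): DENY
  req#13 t=3s (window 0): DENY
  req#14 t=12s (window 1): ALLOW
  req#15 t=12s (window 1): ALLOW
  req#16 t=12s (window 1): ALLOW
  req#17 t=12s (window 1): ALLOW
  req#18 t=12s (window 1): ALLOW
  req#19 t=12s (window 1): ALLOW
  req#20 t=12s (window 1): DENY
  req#21 t=12s (window 1): DENY
  req#22 t=12s (window 1): DENY
  req#23 t=12s (window 1): DENY
  req#24 t=12s (window 1): DENY
  req#25 t=12s (window 1): DENY

Allowed counts by window: 6 6

Answer: 6 6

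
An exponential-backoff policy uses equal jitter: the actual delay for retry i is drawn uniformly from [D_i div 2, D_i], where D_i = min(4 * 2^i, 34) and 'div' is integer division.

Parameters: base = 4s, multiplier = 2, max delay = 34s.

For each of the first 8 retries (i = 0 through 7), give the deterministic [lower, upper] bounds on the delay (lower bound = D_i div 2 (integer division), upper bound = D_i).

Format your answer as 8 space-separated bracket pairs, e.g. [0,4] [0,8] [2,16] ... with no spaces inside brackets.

Answer: [2,4] [4,8] [8,16] [16,32] [17,34] [17,34] [17,34] [17,34]

Derivation:
Computing bounds per retry:
  i=0: D_i=min(4*2^0,34)=4, bounds=[2,4]
  i=1: D_i=min(4*2^1,34)=8, bounds=[4,8]
  i=2: D_i=min(4*2^2,34)=16, bounds=[8,16]
  i=3: D_i=min(4*2^3,34)=32, bounds=[16,32]
  i=4: D_i=min(4*2^4,34)=34, bounds=[17,34]
  i=5: D_i=min(4*2^5,34)=34, bounds=[17,34]
  i=6: D_i=min(4*2^6,34)=34, bounds=[17,34]
  i=7: D_i=min(4*2^7,34)=34, bounds=[17,34]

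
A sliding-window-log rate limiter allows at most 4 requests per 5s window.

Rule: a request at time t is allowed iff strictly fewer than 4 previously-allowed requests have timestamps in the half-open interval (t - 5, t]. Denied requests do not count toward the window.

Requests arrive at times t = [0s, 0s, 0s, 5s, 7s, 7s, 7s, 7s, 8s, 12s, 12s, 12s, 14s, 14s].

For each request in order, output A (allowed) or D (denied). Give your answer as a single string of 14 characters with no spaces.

Tracking allowed requests in the window:
  req#1 t=0s: ALLOW
  req#2 t=0s: ALLOW
  req#3 t=0s: ALLOW
  req#4 t=5s: ALLOW
  req#5 t=7s: ALLOW
  req#6 t=7s: ALLOW
  req#7 t=7s: ALLOW
  req#8 t=7s: DENY
  req#9 t=8s: DENY
  req#10 t=12s: ALLOW
  req#11 t=12s: ALLOW
  req#12 t=12s: ALLOW
  req#13 t=14s: ALLOW
  req#14 t=14s: DENY

Answer: AAAAAAADDAAAAD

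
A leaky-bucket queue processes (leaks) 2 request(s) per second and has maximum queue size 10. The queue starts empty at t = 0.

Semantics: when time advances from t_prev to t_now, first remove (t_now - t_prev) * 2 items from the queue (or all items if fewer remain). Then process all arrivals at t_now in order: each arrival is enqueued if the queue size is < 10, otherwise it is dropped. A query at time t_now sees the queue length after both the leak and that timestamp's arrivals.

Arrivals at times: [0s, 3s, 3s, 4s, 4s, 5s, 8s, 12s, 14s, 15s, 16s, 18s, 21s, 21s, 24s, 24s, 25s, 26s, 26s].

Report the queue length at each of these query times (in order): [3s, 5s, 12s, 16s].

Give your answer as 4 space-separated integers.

Answer: 2 1 1 1

Derivation:
Queue lengths at query times:
  query t=3s: backlog = 2
  query t=5s: backlog = 1
  query t=12s: backlog = 1
  query t=16s: backlog = 1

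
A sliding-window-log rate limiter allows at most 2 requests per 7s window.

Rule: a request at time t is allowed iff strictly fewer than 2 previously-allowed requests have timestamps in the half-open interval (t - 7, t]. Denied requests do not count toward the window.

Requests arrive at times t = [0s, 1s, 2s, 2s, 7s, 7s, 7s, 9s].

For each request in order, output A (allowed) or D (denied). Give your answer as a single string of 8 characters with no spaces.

Tracking allowed requests in the window:
  req#1 t=0s: ALLOW
  req#2 t=1s: ALLOW
  req#3 t=2s: DENY
  req#4 t=2s: DENY
  req#5 t=7s: ALLOW
  req#6 t=7s: DENY
  req#7 t=7s: DENY
  req#8 t=9s: ALLOW

Answer: AADDADDA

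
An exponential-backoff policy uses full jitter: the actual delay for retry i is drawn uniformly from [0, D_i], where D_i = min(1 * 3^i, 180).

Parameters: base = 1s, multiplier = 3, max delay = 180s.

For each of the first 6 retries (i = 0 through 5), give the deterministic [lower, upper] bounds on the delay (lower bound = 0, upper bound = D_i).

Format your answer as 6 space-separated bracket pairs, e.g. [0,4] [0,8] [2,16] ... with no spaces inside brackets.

Computing bounds per retry:
  i=0: D_i=min(1*3^0,180)=1, bounds=[0,1]
  i=1: D_i=min(1*3^1,180)=3, bounds=[0,3]
  i=2: D_i=min(1*3^2,180)=9, bounds=[0,9]
  i=3: D_i=min(1*3^3,180)=27, bounds=[0,27]
  i=4: D_i=min(1*3^4,180)=81, bounds=[0,81]
  i=5: D_i=min(1*3^5,180)=180, bounds=[0,180]

Answer: [0,1] [0,3] [0,9] [0,27] [0,81] [0,180]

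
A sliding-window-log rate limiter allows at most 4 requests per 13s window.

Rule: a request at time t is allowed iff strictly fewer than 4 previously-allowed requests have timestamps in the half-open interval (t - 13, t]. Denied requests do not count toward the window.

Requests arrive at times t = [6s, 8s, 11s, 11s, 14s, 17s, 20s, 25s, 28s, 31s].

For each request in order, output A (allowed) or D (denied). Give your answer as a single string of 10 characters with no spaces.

Tracking allowed requests in the window:
  req#1 t=6s: ALLOW
  req#2 t=8s: ALLOW
  req#3 t=11s: ALLOW
  req#4 t=11s: ALLOW
  req#5 t=14s: DENY
  req#6 t=17s: DENY
  req#7 t=20s: ALLOW
  req#8 t=25s: ALLOW
  req#9 t=28s: ALLOW
  req#10 t=31s: ALLOW

Answer: AAAADDAAAA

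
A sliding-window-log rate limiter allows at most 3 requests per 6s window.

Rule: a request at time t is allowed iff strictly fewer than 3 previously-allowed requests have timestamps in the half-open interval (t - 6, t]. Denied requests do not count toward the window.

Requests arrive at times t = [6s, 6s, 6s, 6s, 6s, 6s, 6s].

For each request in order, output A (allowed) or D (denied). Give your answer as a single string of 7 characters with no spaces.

Tracking allowed requests in the window:
  req#1 t=6s: ALLOW
  req#2 t=6s: ALLOW
  req#3 t=6s: ALLOW
  req#4 t=6s: DENY
  req#5 t=6s: DENY
  req#6 t=6s: DENY
  req#7 t=6s: DENY

Answer: AAADDDD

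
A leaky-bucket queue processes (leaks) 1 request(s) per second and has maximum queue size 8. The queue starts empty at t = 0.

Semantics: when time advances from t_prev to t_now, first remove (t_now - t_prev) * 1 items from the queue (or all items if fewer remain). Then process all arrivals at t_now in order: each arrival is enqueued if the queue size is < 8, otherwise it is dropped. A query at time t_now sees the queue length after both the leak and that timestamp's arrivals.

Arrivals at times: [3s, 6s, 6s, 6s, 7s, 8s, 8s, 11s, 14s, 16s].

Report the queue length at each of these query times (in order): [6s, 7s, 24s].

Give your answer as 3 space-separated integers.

Queue lengths at query times:
  query t=6s: backlog = 3
  query t=7s: backlog = 3
  query t=24s: backlog = 0

Answer: 3 3 0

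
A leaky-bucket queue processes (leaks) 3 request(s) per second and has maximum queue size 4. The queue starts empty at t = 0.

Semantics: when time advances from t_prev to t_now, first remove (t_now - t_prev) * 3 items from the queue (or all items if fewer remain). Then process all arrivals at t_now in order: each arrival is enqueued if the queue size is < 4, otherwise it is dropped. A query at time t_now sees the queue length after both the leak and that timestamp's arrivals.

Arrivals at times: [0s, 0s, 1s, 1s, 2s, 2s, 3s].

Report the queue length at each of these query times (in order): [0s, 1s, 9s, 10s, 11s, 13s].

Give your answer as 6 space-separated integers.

Queue lengths at query times:
  query t=0s: backlog = 2
  query t=1s: backlog = 2
  query t=9s: backlog = 0
  query t=10s: backlog = 0
  query t=11s: backlog = 0
  query t=13s: backlog = 0

Answer: 2 2 0 0 0 0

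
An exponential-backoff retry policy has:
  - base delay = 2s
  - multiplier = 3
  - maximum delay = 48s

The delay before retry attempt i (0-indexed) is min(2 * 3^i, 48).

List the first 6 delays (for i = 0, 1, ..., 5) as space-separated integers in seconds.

Answer: 2 6 18 48 48 48

Derivation:
Computing each delay:
  i=0: min(2*3^0, 48) = 2
  i=1: min(2*3^1, 48) = 6
  i=2: min(2*3^2, 48) = 18
  i=3: min(2*3^3, 48) = 48
  i=4: min(2*3^4, 48) = 48
  i=5: min(2*3^5, 48) = 48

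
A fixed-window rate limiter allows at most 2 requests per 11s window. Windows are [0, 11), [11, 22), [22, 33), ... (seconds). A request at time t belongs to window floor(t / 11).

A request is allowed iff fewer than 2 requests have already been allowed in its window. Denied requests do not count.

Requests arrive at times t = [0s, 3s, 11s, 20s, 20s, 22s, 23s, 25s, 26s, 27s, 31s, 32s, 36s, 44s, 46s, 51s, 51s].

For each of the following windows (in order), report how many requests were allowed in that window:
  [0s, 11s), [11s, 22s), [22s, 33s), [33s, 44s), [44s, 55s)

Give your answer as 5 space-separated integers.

Processing requests:
  req#1 t=0s (window 0): ALLOW
  req#2 t=3s (window 0): ALLOW
  req#3 t=11s (window 1): ALLOW
  req#4 t=20s (window 1): ALLOW
  req#5 t=20s (window 1): DENY
  req#6 t=22s (window 2): ALLOW
  req#7 t=23s (window 2): ALLOW
  req#8 t=25s (window 2): DENY
  req#9 t=26s (window 2): DENY
  req#10 t=27s (window 2): DENY
  req#11 t=31s (window 2): DENY
  req#12 t=32s (window 2): DENY
  req#13 t=36s (window 3): ALLOW
  req#14 t=44s (window 4): ALLOW
  req#15 t=46s (window 4): ALLOW
  req#16 t=51s (window 4): DENY
  req#17 t=51s (window 4): DENY

Allowed counts by window: 2 2 2 1 2

Answer: 2 2 2 1 2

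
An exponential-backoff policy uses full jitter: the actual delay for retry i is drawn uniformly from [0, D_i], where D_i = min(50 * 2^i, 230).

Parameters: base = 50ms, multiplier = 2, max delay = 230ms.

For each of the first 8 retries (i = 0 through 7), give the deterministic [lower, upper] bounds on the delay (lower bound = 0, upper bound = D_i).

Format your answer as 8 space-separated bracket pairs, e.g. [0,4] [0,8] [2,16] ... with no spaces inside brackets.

Computing bounds per retry:
  i=0: D_i=min(50*2^0,230)=50, bounds=[0,50]
  i=1: D_i=min(50*2^1,230)=100, bounds=[0,100]
  i=2: D_i=min(50*2^2,230)=200, bounds=[0,200]
  i=3: D_i=min(50*2^3,230)=230, bounds=[0,230]
  i=4: D_i=min(50*2^4,230)=230, bounds=[0,230]
  i=5: D_i=min(50*2^5,230)=230, bounds=[0,230]
  i=6: D_i=min(50*2^6,230)=230, bounds=[0,230]
  i=7: D_i=min(50*2^7,230)=230, bounds=[0,230]

Answer: [0,50] [0,100] [0,200] [0,230] [0,230] [0,230] [0,230] [0,230]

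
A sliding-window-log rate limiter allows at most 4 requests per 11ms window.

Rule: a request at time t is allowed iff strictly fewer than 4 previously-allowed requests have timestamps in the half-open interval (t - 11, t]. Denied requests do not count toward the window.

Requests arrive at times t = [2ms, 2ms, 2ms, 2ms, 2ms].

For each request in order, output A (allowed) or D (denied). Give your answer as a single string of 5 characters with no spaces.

Tracking allowed requests in the window:
  req#1 t=2ms: ALLOW
  req#2 t=2ms: ALLOW
  req#3 t=2ms: ALLOW
  req#4 t=2ms: ALLOW
  req#5 t=2ms: DENY

Answer: AAAAD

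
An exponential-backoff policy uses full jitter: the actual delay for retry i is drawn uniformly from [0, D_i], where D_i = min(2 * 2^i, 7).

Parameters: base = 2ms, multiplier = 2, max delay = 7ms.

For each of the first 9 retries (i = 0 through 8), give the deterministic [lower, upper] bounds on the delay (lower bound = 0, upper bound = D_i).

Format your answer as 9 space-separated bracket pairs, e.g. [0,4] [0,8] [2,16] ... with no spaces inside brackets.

Computing bounds per retry:
  i=0: D_i=min(2*2^0,7)=2, bounds=[0,2]
  i=1: D_i=min(2*2^1,7)=4, bounds=[0,4]
  i=2: D_i=min(2*2^2,7)=7, bounds=[0,7]
  i=3: D_i=min(2*2^3,7)=7, bounds=[0,7]
  i=4: D_i=min(2*2^4,7)=7, bounds=[0,7]
  i=5: D_i=min(2*2^5,7)=7, bounds=[0,7]
  i=6: D_i=min(2*2^6,7)=7, bounds=[0,7]
  i=7: D_i=min(2*2^7,7)=7, bounds=[0,7]
  i=8: D_i=min(2*2^8,7)=7, bounds=[0,7]

Answer: [0,2] [0,4] [0,7] [0,7] [0,7] [0,7] [0,7] [0,7] [0,7]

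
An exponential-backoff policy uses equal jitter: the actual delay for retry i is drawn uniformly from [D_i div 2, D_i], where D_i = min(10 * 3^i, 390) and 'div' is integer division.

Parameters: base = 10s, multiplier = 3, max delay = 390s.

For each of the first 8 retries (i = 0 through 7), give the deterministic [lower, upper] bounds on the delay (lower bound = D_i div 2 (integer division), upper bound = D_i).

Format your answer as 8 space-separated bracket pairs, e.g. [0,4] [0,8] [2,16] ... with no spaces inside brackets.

Answer: [5,10] [15,30] [45,90] [135,270] [195,390] [195,390] [195,390] [195,390]

Derivation:
Computing bounds per retry:
  i=0: D_i=min(10*3^0,390)=10, bounds=[5,10]
  i=1: D_i=min(10*3^1,390)=30, bounds=[15,30]
  i=2: D_i=min(10*3^2,390)=90, bounds=[45,90]
  i=3: D_i=min(10*3^3,390)=270, bounds=[135,270]
  i=4: D_i=min(10*3^4,390)=390, bounds=[195,390]
  i=5: D_i=min(10*3^5,390)=390, bounds=[195,390]
  i=6: D_i=min(10*3^6,390)=390, bounds=[195,390]
  i=7: D_i=min(10*3^7,390)=390, bounds=[195,390]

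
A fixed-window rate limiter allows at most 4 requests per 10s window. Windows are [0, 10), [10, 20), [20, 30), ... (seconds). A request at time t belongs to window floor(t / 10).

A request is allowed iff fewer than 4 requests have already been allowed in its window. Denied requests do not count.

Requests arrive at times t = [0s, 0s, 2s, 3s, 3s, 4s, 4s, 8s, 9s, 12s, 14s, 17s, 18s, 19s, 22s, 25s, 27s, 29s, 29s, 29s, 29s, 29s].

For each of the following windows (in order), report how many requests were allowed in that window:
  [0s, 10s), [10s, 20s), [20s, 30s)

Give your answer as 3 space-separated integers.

Processing requests:
  req#1 t=0s (window 0): ALLOW
  req#2 t=0s (window 0): ALLOW
  req#3 t=2s (window 0): ALLOW
  req#4 t=3s (window 0): ALLOW
  req#5 t=3s (window 0): DENY
  req#6 t=4s (window 0): DENY
  req#7 t=4s (window 0): DENY
  req#8 t=8s (window 0): DENY
  req#9 t=9s (window 0): DENY
  req#10 t=12s (window 1): ALLOW
  req#11 t=14s (window 1): ALLOW
  req#12 t=17s (window 1): ALLOW
  req#13 t=18s (window 1): ALLOW
  req#14 t=19s (window 1): DENY
  req#15 t=22s (window 2): ALLOW
  req#16 t=25s (window 2): ALLOW
  req#17 t=27s (window 2): ALLOW
  req#18 t=29s (window 2): ALLOW
  req#19 t=29s (window 2): DENY
  req#20 t=29s (window 2): DENY
  req#21 t=29s (window 2): DENY
  req#22 t=29s (window 2): DENY

Allowed counts by window: 4 4 4

Answer: 4 4 4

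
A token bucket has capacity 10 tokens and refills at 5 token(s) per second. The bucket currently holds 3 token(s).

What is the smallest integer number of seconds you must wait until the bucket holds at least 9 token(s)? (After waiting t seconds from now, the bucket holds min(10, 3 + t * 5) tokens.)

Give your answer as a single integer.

Answer: 2

Derivation:
Need 3 + t * 5 >= 9, so t >= 6/5.
Smallest integer t = ceil(6/5) = 2.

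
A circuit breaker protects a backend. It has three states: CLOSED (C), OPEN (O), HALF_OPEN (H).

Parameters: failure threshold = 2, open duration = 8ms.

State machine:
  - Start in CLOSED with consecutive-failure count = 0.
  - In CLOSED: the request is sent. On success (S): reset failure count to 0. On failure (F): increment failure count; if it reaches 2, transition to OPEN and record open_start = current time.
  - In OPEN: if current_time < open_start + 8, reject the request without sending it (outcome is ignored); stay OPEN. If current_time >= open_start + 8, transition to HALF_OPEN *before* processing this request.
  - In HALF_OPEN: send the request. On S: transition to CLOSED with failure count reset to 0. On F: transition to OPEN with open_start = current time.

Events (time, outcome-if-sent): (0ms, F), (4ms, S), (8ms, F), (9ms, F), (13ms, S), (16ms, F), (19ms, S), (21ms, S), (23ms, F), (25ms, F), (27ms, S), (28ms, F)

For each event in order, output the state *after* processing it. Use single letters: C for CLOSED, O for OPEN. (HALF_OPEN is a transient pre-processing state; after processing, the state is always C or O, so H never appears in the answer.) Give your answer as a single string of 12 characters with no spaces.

State after each event:
  event#1 t=0ms outcome=F: state=CLOSED
  event#2 t=4ms outcome=S: state=CLOSED
  event#3 t=8ms outcome=F: state=CLOSED
  event#4 t=9ms outcome=F: state=OPEN
  event#5 t=13ms outcome=S: state=OPEN
  event#6 t=16ms outcome=F: state=OPEN
  event#7 t=19ms outcome=S: state=CLOSED
  event#8 t=21ms outcome=S: state=CLOSED
  event#9 t=23ms outcome=F: state=CLOSED
  event#10 t=25ms outcome=F: state=OPEN
  event#11 t=27ms outcome=S: state=OPEN
  event#12 t=28ms outcome=F: state=OPEN

Answer: CCCOOOCCCOOO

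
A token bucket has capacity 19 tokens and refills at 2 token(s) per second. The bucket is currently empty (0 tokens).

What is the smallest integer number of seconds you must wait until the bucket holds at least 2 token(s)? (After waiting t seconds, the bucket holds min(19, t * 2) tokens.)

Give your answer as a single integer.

Need t * 2 >= 2, so t >= 2/2.
Smallest integer t = ceil(2/2) = 1.

Answer: 1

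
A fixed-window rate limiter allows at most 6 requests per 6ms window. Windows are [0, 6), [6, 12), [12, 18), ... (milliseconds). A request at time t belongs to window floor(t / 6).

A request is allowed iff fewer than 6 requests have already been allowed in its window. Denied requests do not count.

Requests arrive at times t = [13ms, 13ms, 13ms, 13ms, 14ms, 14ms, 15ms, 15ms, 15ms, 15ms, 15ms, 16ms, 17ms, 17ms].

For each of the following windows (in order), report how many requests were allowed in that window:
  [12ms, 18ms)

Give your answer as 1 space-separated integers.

Processing requests:
  req#1 t=13ms (window 2): ALLOW
  req#2 t=13ms (window 2): ALLOW
  req#3 t=13ms (window 2): ALLOW
  req#4 t=13ms (window 2): ALLOW
  req#5 t=14ms (window 2): ALLOW
  req#6 t=14ms (window 2): ALLOW
  req#7 t=15ms (window 2): DENY
  req#8 t=15ms (window 2): DENY
  req#9 t=15ms (window 2): DENY
  req#10 t=15ms (window 2): DENY
  req#11 t=15ms (window 2): DENY
  req#12 t=16ms (window 2): DENY
  req#13 t=17ms (window 2): DENY
  req#14 t=17ms (window 2): DENY

Allowed counts by window: 6

Answer: 6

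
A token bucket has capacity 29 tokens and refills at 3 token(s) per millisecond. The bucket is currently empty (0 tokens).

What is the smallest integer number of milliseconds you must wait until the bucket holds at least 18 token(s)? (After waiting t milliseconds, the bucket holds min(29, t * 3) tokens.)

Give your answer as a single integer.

Answer: 6

Derivation:
Need t * 3 >= 18, so t >= 18/3.
Smallest integer t = ceil(18/3) = 6.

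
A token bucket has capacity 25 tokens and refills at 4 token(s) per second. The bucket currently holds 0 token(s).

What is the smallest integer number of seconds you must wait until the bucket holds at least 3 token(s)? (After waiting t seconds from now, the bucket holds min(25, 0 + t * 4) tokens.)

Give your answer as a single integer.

Answer: 1

Derivation:
Need 0 + t * 4 >= 3, so t >= 3/4.
Smallest integer t = ceil(3/4) = 1.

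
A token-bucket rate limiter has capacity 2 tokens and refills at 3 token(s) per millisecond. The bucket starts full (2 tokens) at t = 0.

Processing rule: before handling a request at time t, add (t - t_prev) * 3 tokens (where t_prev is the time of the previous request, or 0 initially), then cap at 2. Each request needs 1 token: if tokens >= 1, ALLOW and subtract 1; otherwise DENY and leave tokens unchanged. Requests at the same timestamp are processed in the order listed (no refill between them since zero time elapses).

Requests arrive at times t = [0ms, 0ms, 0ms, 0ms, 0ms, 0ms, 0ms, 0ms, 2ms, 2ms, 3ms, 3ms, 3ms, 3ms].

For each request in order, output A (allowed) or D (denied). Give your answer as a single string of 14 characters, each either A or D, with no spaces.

Simulating step by step:
  req#1 t=0ms: ALLOW
  req#2 t=0ms: ALLOW
  req#3 t=0ms: DENY
  req#4 t=0ms: DENY
  req#5 t=0ms: DENY
  req#6 t=0ms: DENY
  req#7 t=0ms: DENY
  req#8 t=0ms: DENY
  req#9 t=2ms: ALLOW
  req#10 t=2ms: ALLOW
  req#11 t=3ms: ALLOW
  req#12 t=3ms: ALLOW
  req#13 t=3ms: DENY
  req#14 t=3ms: DENY

Answer: AADDDDDDAAAADD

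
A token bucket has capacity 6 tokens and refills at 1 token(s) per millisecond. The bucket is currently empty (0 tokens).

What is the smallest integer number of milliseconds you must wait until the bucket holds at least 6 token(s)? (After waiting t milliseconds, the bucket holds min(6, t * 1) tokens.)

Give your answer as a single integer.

Answer: 6

Derivation:
Need t * 1 >= 6, so t >= 6/1.
Smallest integer t = ceil(6/1) = 6.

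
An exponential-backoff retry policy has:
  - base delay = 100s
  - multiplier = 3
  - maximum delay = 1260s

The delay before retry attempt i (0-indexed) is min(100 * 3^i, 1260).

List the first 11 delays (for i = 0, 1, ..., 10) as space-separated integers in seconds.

Computing each delay:
  i=0: min(100*3^0, 1260) = 100
  i=1: min(100*3^1, 1260) = 300
  i=2: min(100*3^2, 1260) = 900
  i=3: min(100*3^3, 1260) = 1260
  i=4: min(100*3^4, 1260) = 1260
  i=5: min(100*3^5, 1260) = 1260
  i=6: min(100*3^6, 1260) = 1260
  i=7: min(100*3^7, 1260) = 1260
  i=8: min(100*3^8, 1260) = 1260
  i=9: min(100*3^9, 1260) = 1260
  i=10: min(100*3^10, 1260) = 1260

Answer: 100 300 900 1260 1260 1260 1260 1260 1260 1260 1260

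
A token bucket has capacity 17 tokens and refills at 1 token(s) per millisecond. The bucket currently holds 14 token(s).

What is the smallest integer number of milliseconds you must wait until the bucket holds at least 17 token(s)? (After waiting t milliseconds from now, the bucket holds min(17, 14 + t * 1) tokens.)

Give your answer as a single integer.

Answer: 3

Derivation:
Need 14 + t * 1 >= 17, so t >= 3/1.
Smallest integer t = ceil(3/1) = 3.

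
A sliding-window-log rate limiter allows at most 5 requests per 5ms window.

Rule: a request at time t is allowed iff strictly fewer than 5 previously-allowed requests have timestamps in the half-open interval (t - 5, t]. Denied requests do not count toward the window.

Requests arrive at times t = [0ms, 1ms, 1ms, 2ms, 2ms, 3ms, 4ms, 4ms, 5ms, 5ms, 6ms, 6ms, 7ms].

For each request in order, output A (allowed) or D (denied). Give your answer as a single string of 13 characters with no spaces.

Tracking allowed requests in the window:
  req#1 t=0ms: ALLOW
  req#2 t=1ms: ALLOW
  req#3 t=1ms: ALLOW
  req#4 t=2ms: ALLOW
  req#5 t=2ms: ALLOW
  req#6 t=3ms: DENY
  req#7 t=4ms: DENY
  req#8 t=4ms: DENY
  req#9 t=5ms: ALLOW
  req#10 t=5ms: DENY
  req#11 t=6ms: ALLOW
  req#12 t=6ms: ALLOW
  req#13 t=7ms: ALLOW

Answer: AAAAADDDADAAA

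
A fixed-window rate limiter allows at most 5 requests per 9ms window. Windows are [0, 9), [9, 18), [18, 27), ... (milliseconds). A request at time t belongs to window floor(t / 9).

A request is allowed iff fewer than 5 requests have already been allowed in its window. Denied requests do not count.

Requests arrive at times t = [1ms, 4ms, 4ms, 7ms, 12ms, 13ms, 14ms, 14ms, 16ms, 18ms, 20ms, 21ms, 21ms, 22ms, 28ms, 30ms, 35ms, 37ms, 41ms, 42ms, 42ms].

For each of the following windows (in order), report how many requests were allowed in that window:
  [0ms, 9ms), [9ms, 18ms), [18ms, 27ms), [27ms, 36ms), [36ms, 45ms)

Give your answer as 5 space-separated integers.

Processing requests:
  req#1 t=1ms (window 0): ALLOW
  req#2 t=4ms (window 0): ALLOW
  req#3 t=4ms (window 0): ALLOW
  req#4 t=7ms (window 0): ALLOW
  req#5 t=12ms (window 1): ALLOW
  req#6 t=13ms (window 1): ALLOW
  req#7 t=14ms (window 1): ALLOW
  req#8 t=14ms (window 1): ALLOW
  req#9 t=16ms (window 1): ALLOW
  req#10 t=18ms (window 2): ALLOW
  req#11 t=20ms (window 2): ALLOW
  req#12 t=21ms (window 2): ALLOW
  req#13 t=21ms (window 2): ALLOW
  req#14 t=22ms (window 2): ALLOW
  req#15 t=28ms (window 3): ALLOW
  req#16 t=30ms (window 3): ALLOW
  req#17 t=35ms (window 3): ALLOW
  req#18 t=37ms (window 4): ALLOW
  req#19 t=41ms (window 4): ALLOW
  req#20 t=42ms (window 4): ALLOW
  req#21 t=42ms (window 4): ALLOW

Allowed counts by window: 4 5 5 3 4

Answer: 4 5 5 3 4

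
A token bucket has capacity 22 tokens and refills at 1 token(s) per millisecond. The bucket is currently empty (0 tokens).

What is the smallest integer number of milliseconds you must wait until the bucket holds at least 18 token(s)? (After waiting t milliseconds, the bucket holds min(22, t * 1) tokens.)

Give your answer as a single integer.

Need t * 1 >= 18, so t >= 18/1.
Smallest integer t = ceil(18/1) = 18.

Answer: 18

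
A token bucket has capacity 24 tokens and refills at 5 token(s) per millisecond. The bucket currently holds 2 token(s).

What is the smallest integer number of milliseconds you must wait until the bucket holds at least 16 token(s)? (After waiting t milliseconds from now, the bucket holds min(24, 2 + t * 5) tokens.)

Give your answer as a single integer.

Need 2 + t * 5 >= 16, so t >= 14/5.
Smallest integer t = ceil(14/5) = 3.

Answer: 3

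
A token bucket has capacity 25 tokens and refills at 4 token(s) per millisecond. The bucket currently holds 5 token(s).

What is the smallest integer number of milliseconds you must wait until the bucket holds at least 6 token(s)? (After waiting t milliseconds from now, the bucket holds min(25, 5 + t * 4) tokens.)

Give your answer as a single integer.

Need 5 + t * 4 >= 6, so t >= 1/4.
Smallest integer t = ceil(1/4) = 1.

Answer: 1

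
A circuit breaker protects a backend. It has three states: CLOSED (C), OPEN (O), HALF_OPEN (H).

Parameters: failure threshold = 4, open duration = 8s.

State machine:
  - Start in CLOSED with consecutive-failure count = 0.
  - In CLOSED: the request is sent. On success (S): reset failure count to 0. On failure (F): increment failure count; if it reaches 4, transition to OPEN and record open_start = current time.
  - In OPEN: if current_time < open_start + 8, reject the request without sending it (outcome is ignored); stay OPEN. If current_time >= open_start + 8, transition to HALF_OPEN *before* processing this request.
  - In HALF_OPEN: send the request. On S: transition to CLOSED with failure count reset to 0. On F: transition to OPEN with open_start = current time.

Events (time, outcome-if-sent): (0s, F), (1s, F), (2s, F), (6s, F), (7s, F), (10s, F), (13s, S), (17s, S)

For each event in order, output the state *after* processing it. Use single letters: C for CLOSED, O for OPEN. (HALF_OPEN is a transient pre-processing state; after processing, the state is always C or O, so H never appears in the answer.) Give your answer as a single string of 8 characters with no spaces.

Answer: CCCOOOOC

Derivation:
State after each event:
  event#1 t=0s outcome=F: state=CLOSED
  event#2 t=1s outcome=F: state=CLOSED
  event#3 t=2s outcome=F: state=CLOSED
  event#4 t=6s outcome=F: state=OPEN
  event#5 t=7s outcome=F: state=OPEN
  event#6 t=10s outcome=F: state=OPEN
  event#7 t=13s outcome=S: state=OPEN
  event#8 t=17s outcome=S: state=CLOSED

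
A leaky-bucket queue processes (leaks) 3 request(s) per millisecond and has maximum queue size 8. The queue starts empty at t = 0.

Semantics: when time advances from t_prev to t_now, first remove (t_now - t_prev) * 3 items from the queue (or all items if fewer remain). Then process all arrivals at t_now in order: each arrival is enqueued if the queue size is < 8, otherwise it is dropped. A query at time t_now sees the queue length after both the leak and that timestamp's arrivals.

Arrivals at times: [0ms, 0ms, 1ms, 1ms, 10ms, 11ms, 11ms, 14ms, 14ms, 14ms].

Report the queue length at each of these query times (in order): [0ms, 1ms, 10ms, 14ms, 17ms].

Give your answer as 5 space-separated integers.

Answer: 2 2 1 3 0

Derivation:
Queue lengths at query times:
  query t=0ms: backlog = 2
  query t=1ms: backlog = 2
  query t=10ms: backlog = 1
  query t=14ms: backlog = 3
  query t=17ms: backlog = 0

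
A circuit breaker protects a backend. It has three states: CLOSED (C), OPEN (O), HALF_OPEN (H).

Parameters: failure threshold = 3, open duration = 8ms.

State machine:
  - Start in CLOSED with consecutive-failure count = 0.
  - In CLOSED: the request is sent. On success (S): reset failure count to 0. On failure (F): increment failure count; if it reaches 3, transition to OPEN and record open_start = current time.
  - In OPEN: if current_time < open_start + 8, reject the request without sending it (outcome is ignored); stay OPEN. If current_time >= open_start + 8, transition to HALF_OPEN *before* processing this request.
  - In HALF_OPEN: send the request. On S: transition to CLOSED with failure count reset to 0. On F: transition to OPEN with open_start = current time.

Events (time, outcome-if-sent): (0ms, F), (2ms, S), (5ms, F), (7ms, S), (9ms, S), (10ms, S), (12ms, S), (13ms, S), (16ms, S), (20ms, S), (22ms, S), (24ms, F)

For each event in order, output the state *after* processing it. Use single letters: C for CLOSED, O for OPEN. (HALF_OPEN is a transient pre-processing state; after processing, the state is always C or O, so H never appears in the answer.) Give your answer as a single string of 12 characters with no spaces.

State after each event:
  event#1 t=0ms outcome=F: state=CLOSED
  event#2 t=2ms outcome=S: state=CLOSED
  event#3 t=5ms outcome=F: state=CLOSED
  event#4 t=7ms outcome=S: state=CLOSED
  event#5 t=9ms outcome=S: state=CLOSED
  event#6 t=10ms outcome=S: state=CLOSED
  event#7 t=12ms outcome=S: state=CLOSED
  event#8 t=13ms outcome=S: state=CLOSED
  event#9 t=16ms outcome=S: state=CLOSED
  event#10 t=20ms outcome=S: state=CLOSED
  event#11 t=22ms outcome=S: state=CLOSED
  event#12 t=24ms outcome=F: state=CLOSED

Answer: CCCCCCCCCCCC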